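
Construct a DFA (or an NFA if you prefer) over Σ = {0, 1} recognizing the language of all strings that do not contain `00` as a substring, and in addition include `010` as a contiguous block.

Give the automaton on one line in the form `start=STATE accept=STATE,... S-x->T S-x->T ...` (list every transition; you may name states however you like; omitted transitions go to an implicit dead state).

Build one automaton per condition and run them in lockstep. The first has 3 states tracking partial matches of the forbidden pattern `00`; the second has 4 states tracking whether and how much of `010` has been seen. A product state is a pair (one from each), accepting exactly when both do. After merging equivalent states the machine shrinks.
        0   1  
>  q0   q1  q0 
   q1   q2  q3 
   q2   q2  q2 
   q3   q4  q0 
 * q4   q2  q5 
 * q5   q4  q5 
(> = start, * = accepting)

start=q0 accept=q4,q5 q0-0->q1 q0-1->q0 q1-0->q2 q1-1->q3 q2-0->q2 q2-1->q2 q3-0->q4 q3-1->q0 q4-0->q2 q4-1->q5 q5-0->q4 q5-1->q5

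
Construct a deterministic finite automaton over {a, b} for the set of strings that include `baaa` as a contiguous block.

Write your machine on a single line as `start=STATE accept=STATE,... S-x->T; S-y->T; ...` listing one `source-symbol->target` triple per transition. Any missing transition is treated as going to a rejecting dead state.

States s0..s3 record the length of the longest prefix of `baaa` that matches the current input suffix. Reaching s4 means `baaa` has been seen, and we stay there forever. Accept from s4.
A 5-state machine:
        a   b  
>  s0   s0  s1 
   s1   s2  s1 
   s2   s3  s1 
   s3   s4  s1 
 * s4   s4  s4 
(> = start, * = accepting)

start=s0; accept=s4; s0-a->s0; s0-b->s1; s1-a->s2; s1-b->s1; s2-a->s3; s2-b->s1; s3-a->s4; s3-b->s1; s4-a->s4; s4-b->s4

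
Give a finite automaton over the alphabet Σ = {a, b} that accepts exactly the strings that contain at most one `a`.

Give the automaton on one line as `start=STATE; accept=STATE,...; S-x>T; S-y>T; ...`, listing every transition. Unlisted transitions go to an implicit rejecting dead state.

Count `a`s, saturating at 2: state q0 means no `a` yet, q1 means one `a` seen, q2 means more than one. Each `a` increments (capped at q2); other symbols loop. Accept from {q0, q1}.
        a   b  
>* q0   q1  q0 
 * q1   q2  q1 
   q2   q2  q2 
(> = start, * = accepting)

start=q0; accept=q0,q1; q0-a>q1; q0-b>q0; q1-a>q2; q1-b>q1; q2-a>q2; q2-b>q2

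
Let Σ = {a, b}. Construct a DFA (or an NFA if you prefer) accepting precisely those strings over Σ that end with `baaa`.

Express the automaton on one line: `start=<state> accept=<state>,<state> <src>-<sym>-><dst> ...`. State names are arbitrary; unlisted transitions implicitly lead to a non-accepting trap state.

Remember how much of `baaa` the current input suffix matches. State q0 means no match yet; q1 means the last symbol is `b`; q2 means the last 2 symbols are `ba`; q3 means the last 3 symbols are `baa`; q4 means the last 4 symbols are `baaa`. Only q4 accepts. On a mismatch, fall back to the longest proper suffix that is still a prefix of `baaa`.
        a   b  
>  q0   q0  q1 
   q1   q2  q1 
   q2   q3  q1 
   q3   q4  q1 
 * q4   q0  q1 
(> = start, * = accepting)

start=q0 accept=q4 q0-a->q0 q0-b->q1 q1-a->q2 q1-b->q1 q2-a->q3 q2-b->q1 q3-a->q4 q3-b->q1 q4-a->q0 q4-b->q1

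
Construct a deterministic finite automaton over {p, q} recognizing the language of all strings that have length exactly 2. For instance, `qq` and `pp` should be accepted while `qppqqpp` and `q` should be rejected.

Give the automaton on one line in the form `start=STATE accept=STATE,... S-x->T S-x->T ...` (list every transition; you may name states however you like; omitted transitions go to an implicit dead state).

start=S0 accept=S2 S0-p->S1 S0-q->S1 S1-p->S2 S1-q->S2 S2-p->S3 S2-q->S3 S3-p->S3 S3-q->S3

Count input length up to 3: every symbol moves from S0 toward S3, which means 'more than 2' and absorbs. Accept from {S2}.
        p   q  
>  S0   S1  S1 
   S1   S2  S2 
 * S2   S3  S3 
   S3   S3  S3 
(> = start, * = accepting)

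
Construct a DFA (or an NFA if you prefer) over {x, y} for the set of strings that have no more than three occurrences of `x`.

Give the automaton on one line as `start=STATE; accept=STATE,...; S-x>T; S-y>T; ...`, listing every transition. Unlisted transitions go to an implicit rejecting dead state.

start=q0; accept=q0,q1,q2,q3; q0-x>q1; q0-y>q0; q1-x>q2; q1-y>q1; q2-x>q3; q2-y>q2; q3-x>q4; q3-y>q3; q4-x>q4; q4-y>q4

Only the number of `x`s matters, and only up to 4. Make a chain q0 → q1 → q2 → q3 → q4 advanced by each `x` (with q4 absorbing); every other symbol self-loops. The accepting set is {q0, q1, q2, q3}.
A 5-state machine:
        x   y  
>* q0   q1  q0 
 * q1   q2  q1 
 * q2   q3  q2 
 * q3   q4  q3 
   q4   q4  q4 
(> = start, * = accepting)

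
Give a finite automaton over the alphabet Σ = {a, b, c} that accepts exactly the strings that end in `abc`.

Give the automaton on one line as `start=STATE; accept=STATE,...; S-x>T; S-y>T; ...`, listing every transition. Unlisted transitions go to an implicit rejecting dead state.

Remember how much of `abc` the current input suffix matches. State S0 means no match yet; S1 means the last symbol is `a`; S2 means the last 2 symbols are `ab`; S3 means the last 3 symbols are `abc`. Only S3 accepts. On a mismatch, fall back to the longest proper suffix that is still a prefix of `abc`.
4 states suffice.
        a   b   c  
>  S0   S1  S0  S0 
   S1   S1  S2  S0 
   S2   S1  S0  S3 
 * S3   S1  S0  S0 
(> = start, * = accepting)

start=S0; accept=S3; S0-a>S1; S0-b>S0; S0-c>S0; S1-a>S1; S1-b>S2; S1-c>S0; S2-a>S1; S2-b>S0; S2-c>S3; S3-a>S1; S3-b>S0; S3-c>S0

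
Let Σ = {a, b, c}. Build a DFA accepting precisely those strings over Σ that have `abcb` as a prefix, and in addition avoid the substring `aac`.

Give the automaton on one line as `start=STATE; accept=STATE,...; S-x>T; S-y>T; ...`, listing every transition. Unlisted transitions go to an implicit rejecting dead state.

Run two small machines in parallel and take their product. One (6 states) tracks whether the input so far still matches the prefix `abcb`; the other (4 states) tracks partial matches of the forbidden pattern `aac`. Each combined state is a pair, one component from each; accept when both components accept.
12 states suffice.
          a    b    c  
>  q0     q1   q2   q2 
   q1     q3   q4   q2 
   q2     q5   q2   q2 
   q3     q3   q2   q6 
   q4     q5   q2   q7 
   q5     q3   q2   q2 
   q6     q6   q6   q6 
   q7     q5   q8   q2 
 * q8     q9   q8   q8 
 * q9    q10   q8   q8 
 * q10   q10   q8  q11 
   q11   q11  q11  q11 
(> = start, * = accepting)

start=q0; accept=q8,q9,q10; q0-a>q1; q0-b>q2; q0-c>q2; q1-a>q3; q1-b>q4; q1-c>q2; q2-a>q5; q2-b>q2; q2-c>q2; q3-a>q3; q3-b>q2; q3-c>q6; q4-a>q5; q4-b>q2; q4-c>q7; q5-a>q3; q5-b>q2; q5-c>q2; q6-a>q6; q6-b>q6; q6-c>q6; q7-a>q5; q7-b>q8; q7-c>q2; q8-a>q9; q8-b>q8; q8-c>q8; q9-a>q10; q9-b>q8; q9-c>q8; q10-a>q10; q10-b>q8; q10-c>q11; q11-a>q11; q11-b>q11; q11-c>q11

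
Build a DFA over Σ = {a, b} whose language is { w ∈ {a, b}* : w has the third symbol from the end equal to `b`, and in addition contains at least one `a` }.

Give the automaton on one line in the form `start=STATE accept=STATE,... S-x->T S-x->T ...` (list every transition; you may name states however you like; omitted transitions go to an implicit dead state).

start=q0 accept=q11,q12,q13,q16,q17,q18,q19 q0-a->q1 q0-b->q2 q1-a->q3 q1-b->q4 q2-a->q5 q2-b->q6 q3-a->q7 q3-b->q8 q4-a->q9 q4-b->q10 q5-a->q11 q5-b->q12 q6-a->q13 q6-b->q14 q7-a->q7 q7-b->q8 q8-a->q9 q8-b->q15 q9-a->q11 q9-b->q16 q10-a->q17 q10-b->q18 q11-a->q7 q11-b->q8 q12-a->q9 q12-b->q10 q13-a->q11 q13-b->q12 q14-a->q13 q14-b->q14 q15-a->q17 q15-b->q19 q16-a->q9 q16-b->q15 q17-a->q11 q17-b->q16 q18-a->q17 q18-b->q18 q19-a->q17 q19-b->q19

Build one automaton per condition and run them in lockstep. The first has 15 states tracking the last 3 symbols read; the second has 3 states tracking the count of `a`s, saturating at 2. A product state is a pair (one from each), accepting exactly when both do.
A 20-state machine:
          a    b  
>  q0     q1   q2 
   q1     q3   q4 
   q2     q5   q6 
   q3     q7   q8 
   q4     q9  q10 
   q5    q11  q12 
   q6    q13  q14 
   q7     q7   q8 
   q8     q9  q15 
   q9    q11  q16 
   q10   q17  q18 
 * q11    q7   q8 
 * q12    q9  q10 
 * q13   q11  q12 
   q14   q13  q14 
   q15   q17  q19 
 * q16    q9  q15 
 * q17   q11  q16 
 * q18   q17  q18 
 * q19   q17  q19 
(> = start, * = accepting)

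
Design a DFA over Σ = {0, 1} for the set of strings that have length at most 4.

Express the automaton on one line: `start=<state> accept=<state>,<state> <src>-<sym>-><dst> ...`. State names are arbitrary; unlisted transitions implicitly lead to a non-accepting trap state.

start=q0 accept=q0,q1,q2,q3,q4 q0-0->q1 q0-1->q1 q1-0->q2 q1-1->q2 q2-0->q3 q2-1->q3 q3-0->q4 q3-1->q4 q4-0->q5 q4-1->q5 q5-0->q5 q5-1->q5

We only need to distinguish lengths 0, 1, …, 4, and '>4'. Chain q0 → q1 → q2 → q3 → q4 → q5 on every symbol, with q5 looping. Accepting states: {q0, q1, q2, q3, q4}.
        0   1  
>* q0   q1  q1 
 * q1   q2  q2 
 * q2   q3  q3 
 * q3   q4  q4 
 * q4   q5  q5 
   q5   q5  q5 
(> = start, * = accepting)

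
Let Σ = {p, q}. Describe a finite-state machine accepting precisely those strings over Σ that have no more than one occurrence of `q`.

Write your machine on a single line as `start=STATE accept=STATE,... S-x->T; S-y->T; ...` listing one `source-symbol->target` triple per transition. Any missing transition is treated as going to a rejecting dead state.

start=S0; accept=S0,S1; S0-p->S0; S0-q->S1; S1-p->S1; S1-q->S2; S2-p->S2; S2-q->S2

Only the number of `q`s matters, and only up to 2. Make a chain S0 → S1 → S2 advanced by each `q` (with S2 absorbing); every other symbol self-loops. The accepting set is {S0, S1}.
With 3 states:
        p   q  
>* S0   S0  S1 
 * S1   S1  S2 
   S2   S2  S2 
(> = start, * = accepting)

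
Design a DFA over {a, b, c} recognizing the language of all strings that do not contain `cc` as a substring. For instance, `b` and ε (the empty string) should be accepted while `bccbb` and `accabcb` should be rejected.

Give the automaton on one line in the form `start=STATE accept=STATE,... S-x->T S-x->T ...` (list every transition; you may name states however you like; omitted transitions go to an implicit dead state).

start=s0 accept=s0,s1 s0-a->s0 s0-b->s0 s0-c->s1 s1-a->s0 s1-b->s0 s1-c->s2 s2-a->s2 s2-b->s2 s2-c->s2

This is the complement of 'contains `cc`'. Use the same substring-matching states — s0 through s2 holding how much of `cc` has just been matched — but flip the accepting set: everything except the trap s2 accepts.
        a   b   c  
>* s0   s0  s0  s1 
 * s1   s0  s0  s2 
   s2   s2  s2  s2 
(> = start, * = accepting)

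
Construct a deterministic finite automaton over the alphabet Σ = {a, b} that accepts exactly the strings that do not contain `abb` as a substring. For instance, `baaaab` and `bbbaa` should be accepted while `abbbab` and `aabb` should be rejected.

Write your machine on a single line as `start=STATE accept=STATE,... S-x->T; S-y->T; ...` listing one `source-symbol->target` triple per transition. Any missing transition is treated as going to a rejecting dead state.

Track partial matches of the forbidden pattern `abb`. State S3 is a dead state reached once `abb` has occurred; every other state accepts. S0 means no part of `abb` is currently matched.
With 4 states:
        a   b  
>* S0   S1  S0 
 * S1   S1  S2 
 * S2   S1  S3 
   S3   S3  S3 
(> = start, * = accepting)

start=S0; accept=S0,S1,S2; S0-a->S1; S0-b->S0; S1-a->S1; S1-b->S2; S2-a->S1; S2-b->S3; S3-a->S3; S3-b->S3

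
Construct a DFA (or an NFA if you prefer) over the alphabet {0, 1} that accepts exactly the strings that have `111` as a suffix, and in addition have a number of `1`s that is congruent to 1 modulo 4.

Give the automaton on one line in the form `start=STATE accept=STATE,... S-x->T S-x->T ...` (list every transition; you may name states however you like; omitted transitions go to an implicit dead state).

start=q0 accept=q6 q0-0->q0 q0-1->q1 q1-0->q1 q1-1->q2 q2-0->q2 q2-1->q3 q3-0->q4 q3-1->q5 q4-0->q4 q4-1->q0 q5-0->q0 q5-1->q6 q6-0->q1 q6-1->q2

Build one automaton per condition and run them in lockstep. One (4 states) tracks how much of the suffix `111` has currently been matched; the other (4 states) tracks the count of `1`s modulo 4. Each combined state is a pair, one component from each; accept when both components accept. Equivalent product states are then merged.
A 7-state machine:
        0   1  
>  q0   q0  q1 
   q1   q1  q2 
   q2   q2  q3 
   q3   q4  q5 
   q4   q4  q0 
   q5   q0  q6 
 * q6   q1  q2 
(> = start, * = accepting)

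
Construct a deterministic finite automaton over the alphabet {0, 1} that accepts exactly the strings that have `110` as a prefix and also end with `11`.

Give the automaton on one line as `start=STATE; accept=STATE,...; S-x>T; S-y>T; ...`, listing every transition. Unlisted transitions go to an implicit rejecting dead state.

start=S0; accept=S8; S0-0>S1; S0-1>S2; S1-0>S1; S1-1>S3; S2-0>S1; S2-1>S4; S3-0>S1; S3-1>S5; S4-0>S6; S4-1>S5; S5-0>S1; S5-1>S5; S6-0>S6; S6-1>S7; S7-0>S6; S7-1>S8; S8-0>S6; S8-1>S8

Handle the two conditions separately and then intersect. One (5 states) tracks whether the input so far still matches the prefix `110`; the other (3 states) tracks how much of the suffix `11` has currently been matched. Each combined state is a pair, one component from each; accept when both components accept.
9 states suffice.
        0   1  
>  S0   S1  S2 
   S1   S1  S3 
   S2   S1  S4 
   S3   S1  S5 
   S4   S6  S5 
   S5   S1  S5 
   S6   S6  S7 
   S7   S6  S8 
 * S8   S6  S8 
(> = start, * = accepting)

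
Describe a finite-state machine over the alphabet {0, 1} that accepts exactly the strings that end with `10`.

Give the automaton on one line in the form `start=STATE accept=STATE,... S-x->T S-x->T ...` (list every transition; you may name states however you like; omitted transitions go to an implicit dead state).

Let each state record the length of the longest suffix of the input read so far that is also a prefix of `10`. S1 means the last symbol is `1`; S2 means the last 2 symbols are `10`. Accept only at S2, where the string currently ends in `10`.
With 3 states:
        0   1  
>  S0   S0  S1 
   S1   S2  S1 
 * S2   S0  S1 
(> = start, * = accepting)

start=S0 accept=S2 S0-0->S0 S0-1->S1 S1-0->S2 S1-1->S1 S2-0->S0 S2-1->S1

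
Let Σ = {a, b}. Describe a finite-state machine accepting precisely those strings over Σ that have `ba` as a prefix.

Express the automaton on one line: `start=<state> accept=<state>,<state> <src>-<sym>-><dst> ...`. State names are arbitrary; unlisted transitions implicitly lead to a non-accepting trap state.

start=q0 accept=q2 q0-a->q3 q0-b->q1 q1-a->q2 q1-b->q3 q2-a->q2 q2-b->q2 q3-a->q3 q3-b->q3

Walk along `ba` while the input agrees: from q0 take `b` to q1, and so on. Any deviation drops to the rejecting sink q3. Once q2 is reached the prefix is confirmed and every continuation is accepted.
4 states suffice.
        a   b  
>  q0   q3  q1 
   q1   q2  q3 
 * q2   q2  q2 
   q3   q3  q3 
(> = start, * = accepting)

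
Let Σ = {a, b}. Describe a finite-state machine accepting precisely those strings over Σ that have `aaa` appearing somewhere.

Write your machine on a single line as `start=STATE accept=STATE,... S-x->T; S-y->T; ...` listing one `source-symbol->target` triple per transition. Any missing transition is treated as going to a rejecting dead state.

start=S0; accept=S3; S0-a->S1; S0-b->S0; S1-a->S2; S1-b->S0; S2-a->S3; S2-b->S0; S3-a->S3; S3-b->S3

States S0..S2 record the length of the longest prefix of `aaa` that matches the current input suffix. Reaching S3 means `aaa` has been seen, and we stay there forever. Accept from S3.
4 states suffice.
        a   b  
>  S0   S1  S0 
   S1   S2  S0 
   S2   S3  S0 
 * S3   S3  S3 
(> = start, * = accepting)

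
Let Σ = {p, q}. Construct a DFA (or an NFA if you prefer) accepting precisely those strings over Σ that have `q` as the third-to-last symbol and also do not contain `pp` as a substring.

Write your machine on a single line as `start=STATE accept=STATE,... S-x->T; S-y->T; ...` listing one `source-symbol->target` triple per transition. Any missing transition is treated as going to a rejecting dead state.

Run two small machines in parallel and take their product. One (15 states) tracks the last 3 symbols read; the other (3 states) tracks partial matches of the forbidden pattern `pp`. Each combined state is a pair, one component from each; accept when both components accept.
A 20-state machine:
          p    q  
>  s0     s1   s2 
   s1     s3   s4 
   s2     s5   s6 
   s3     s7   s8 
   s4     s9  s10 
   s5    s11  s12 
   s6    s13  s14 
   s7     s7   s8 
   s8    s15  s16 
   s9    s11  s12 
   s10   s13  s14 
   s11    s7   s8 
 * s12    s9  s10 
 * s13   s11  s12 
 * s14   s13  s14 
   s15   s11  s17 
   s16   s18  s19 
   s17   s15  s16 
   s18   s11  s17 
   s19   s18  s19 
(> = start, * = accepting)

start=s0; accept=s12,s13,s14; s0-p->s1; s0-q->s2; s1-p->s3; s1-q->s4; s2-p->s5; s2-q->s6; s3-p->s7; s3-q->s8; s4-p->s9; s4-q->s10; s5-p->s11; s5-q->s12; s6-p->s13; s6-q->s14; s7-p->s7; s7-q->s8; s8-p->s15; s8-q->s16; s9-p->s11; s9-q->s12; s10-p->s13; s10-q->s14; s11-p->s7; s11-q->s8; s12-p->s9; s12-q->s10; s13-p->s11; s13-q->s12; s14-p->s13; s14-q->s14; s15-p->s11; s15-q->s17; s16-p->s18; s16-q->s19; s17-p->s15; s17-q->s16; s18-p->s11; s18-q->s17; s19-p->s18; s19-q->s19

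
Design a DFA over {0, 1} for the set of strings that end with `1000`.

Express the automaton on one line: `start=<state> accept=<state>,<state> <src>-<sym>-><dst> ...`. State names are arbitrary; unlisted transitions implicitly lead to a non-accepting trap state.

start=q0 accept=q4 q0-0->q0 q0-1->q1 q1-0->q2 q1-1->q1 q2-0->q3 q2-1->q1 q3-0->q4 q3-1->q1 q4-0->q0 q4-1->q1

Remember how much of `1000` the current input suffix matches. State q0 means no match yet; q1 means the last symbol is `1`; q2 means the last 2 symbols are `10`; q3 means the last 3 symbols are `100`; q4 means the last 4 symbols are `1000`. Only q4 accepts. On a mismatch, fall back to the longest proper suffix that is still a prefix of `1000`.
5 states suffice.
        0   1  
>  q0   q0  q1 
   q1   q2  q1 
   q2   q3  q1 
   q3   q4  q1 
 * q4   q0  q1 
(> = start, * = accepting)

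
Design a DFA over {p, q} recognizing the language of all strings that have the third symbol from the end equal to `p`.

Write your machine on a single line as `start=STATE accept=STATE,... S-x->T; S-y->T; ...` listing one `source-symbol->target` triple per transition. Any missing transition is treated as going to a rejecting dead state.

A DFA must remember the last 3 symbols (since which symbol is third-to-last isn't known until the input ends). Use one state per possible window of the last ≤3 symbols; accept from those whose window starts with `p`.
15 states suffice.
          p    q  
>  S0     S1   S2 
   S1     S3   S4 
   S2     S5   S6 
   S3     S7   S8 
   S4     S9  S10 
   S5    S11  S12 
   S6    S13  S14 
 * S7     S7   S8 
 * S8     S9  S10 
 * S9    S11  S12 
 * S10   S13  S14 
   S11    S7   S8 
   S12    S9  S10 
   S13   S11  S12 
   S14   S13  S14 
(> = start, * = accepting)

start=S0; accept=S7,S8,S9,S10; S0-p->S1; S0-q->S2; S1-p->S3; S1-q->S4; S2-p->S5; S2-q->S6; S3-p->S7; S3-q->S8; S4-p->S9; S4-q->S10; S5-p->S11; S5-q->S12; S6-p->S13; S6-q->S14; S7-p->S7; S7-q->S8; S8-p->S9; S8-q->S10; S9-p->S11; S9-q->S12; S10-p->S13; S10-q->S14; S11-p->S7; S11-q->S8; S12-p->S9; S12-q->S10; S13-p->S11; S13-q->S12; S14-p->S13; S14-q->S14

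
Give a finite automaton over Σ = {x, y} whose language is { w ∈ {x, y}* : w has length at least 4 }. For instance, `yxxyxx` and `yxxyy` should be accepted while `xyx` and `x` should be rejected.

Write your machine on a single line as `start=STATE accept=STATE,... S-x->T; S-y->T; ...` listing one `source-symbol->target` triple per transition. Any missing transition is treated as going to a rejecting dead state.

We only need to distinguish lengths 0, 1, …, 4, and '>4'. Chain q0 → q1 → q2 → q3 → q4 → q5 on every symbol, with q5 looping. Accepting states: {q4, q5}.
6 states suffice.
        x   y  
>  q0   q1  q1 
   q1   q2  q2 
   q2   q3  q3 
   q3   q4  q4 
 * q4   q5  q5 
 * q5   q5  q5 
(> = start, * = accepting)

start=q0; accept=q4,q5; q0-x->q1; q0-y->q1; q1-x->q2; q1-y->q2; q2-x->q3; q2-y->q3; q3-x->q4; q3-y->q4; q4-x->q5; q4-y->q5; q5-x->q5; q5-y->q5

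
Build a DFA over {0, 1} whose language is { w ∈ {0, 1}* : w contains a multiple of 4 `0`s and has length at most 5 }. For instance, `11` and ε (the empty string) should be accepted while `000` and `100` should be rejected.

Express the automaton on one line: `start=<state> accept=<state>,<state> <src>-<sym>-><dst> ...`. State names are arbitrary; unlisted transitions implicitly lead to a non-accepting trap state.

Handle the two conditions separately and then intersect. The first has 4 states tracking the count of `0`s modulo 4; the second has 7 states tracking the input length, saturating at 6. A product state is a pair (one from each), accepting exactly when both do.
          0    1  
>* S0     S1   S2 
   S1     S3   S4 
 * S2     S4   S5 
   S3     S6   S7 
   S4     S7   S8 
 * S5     S8   S9 
   S6    S10  S11 
   S7    S11  S12 
   S8    S12  S13 
 * S9    S13  S10 
 * S10   S14  S15 
   S11   S15  S16 
   S12   S16  S17 
   S13   S17  S14 
   S14   S18  S19 
 * S15   S19  S20 
   S16   S20  S21 
   S17   S21  S18 
   S18   S21  S18 
   S19   S18  S19 
   S20   S19  S20 
   S21   S20  S21 
(> = start, * = accepting)

start=S0 accept=S0,S2,S5,S9,S10,S15 S0-0->S1 S0-1->S2 S1-0->S3 S1-1->S4 S2-0->S4 S2-1->S5 S3-0->S6 S3-1->S7 S4-0->S7 S4-1->S8 S5-0->S8 S5-1->S9 S6-0->S10 S6-1->S11 S7-0->S11 S7-1->S12 S8-0->S12 S8-1->S13 S9-0->S13 S9-1->S10 S10-0->S14 S10-1->S15 S11-0->S15 S11-1->S16 S12-0->S16 S12-1->S17 S13-0->S17 S13-1->S14 S14-0->S18 S14-1->S19 S15-0->S19 S15-1->S20 S16-0->S20 S16-1->S21 S17-0->S21 S17-1->S18 S18-0->S21 S18-1->S18 S19-0->S18 S19-1->S19 S20-0->S19 S20-1->S20 S21-0->S20 S21-1->S21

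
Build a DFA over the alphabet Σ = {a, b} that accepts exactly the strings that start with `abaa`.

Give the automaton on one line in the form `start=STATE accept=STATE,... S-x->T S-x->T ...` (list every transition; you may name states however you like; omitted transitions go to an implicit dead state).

start=q0 accept=q4 q0-a->q1 q0-b->q5 q1-a->q5 q1-b->q2 q2-a->q3 q2-b->q5 q3-a->q4 q3-b->q5 q4-a->q4 q4-b->q4 q5-a->q5 q5-b->q5

Walk along `abaa` while the input agrees: from q0 take `a` to q1, and so on. Any deviation drops to the rejecting sink q5. Once q4 is reached the prefix is confirmed and every continuation is accepted.
6 states suffice.
        a   b  
>  q0   q1  q5 
   q1   q5  q2 
   q2   q3  q5 
   q3   q4  q5 
 * q4   q4  q4 
   q5   q5  q5 
(> = start, * = accepting)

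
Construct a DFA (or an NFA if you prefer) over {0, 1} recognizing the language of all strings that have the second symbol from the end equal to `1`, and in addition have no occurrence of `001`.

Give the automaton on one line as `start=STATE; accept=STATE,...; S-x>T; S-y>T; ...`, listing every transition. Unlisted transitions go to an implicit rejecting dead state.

Run two small machines in parallel and take their product. The first has 7 states tracking the last 2 symbols read; the second has 4 states tracking partial matches of the forbidden pattern `001`. A product state is a pair (one from each), accepting exactly when both do. After merging equivalent states the machine shrinks.
With 6 states:
       0  1 
>  A   B  C 
   B   D  C 
   C   E  F 
   D   D  D 
 * E   D  C 
 * F   E  F 
(> = start, * = accepting)

start=A; accept=E,F; A-0>B; A-1>C; B-0>D; B-1>C; C-0>E; C-1>F; D-0>D; D-1>D; E-0>D; E-1>C; F-0>E; F-1>F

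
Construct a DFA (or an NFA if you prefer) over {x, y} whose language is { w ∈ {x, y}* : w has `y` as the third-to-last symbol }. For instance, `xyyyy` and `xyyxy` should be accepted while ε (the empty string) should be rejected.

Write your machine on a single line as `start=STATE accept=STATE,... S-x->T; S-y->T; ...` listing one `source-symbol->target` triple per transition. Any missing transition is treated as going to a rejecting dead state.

Because acceptance depends on a position counted from the end, the machine has to buffer the most recent 3 symbols. Make each state the string of the last up-to-3 symbols read; on input `x` shift the window left and append `x`. Accept when the buffered window has length 3 and begins with `y`.
A 15-state machine:
          x    y  
>  s0     s1   s2 
   s1     s3   s4 
   s2     s5   s6 
   s3     s7   s8 
   s4     s9  s10 
   s5    s11  s12 
   s6    s13  s14 
   s7     s7   s8 
   s8     s9  s10 
   s9    s11  s12 
   s10   s13  s14 
 * s11    s7   s8 
 * s12    s9  s10 
 * s13   s11  s12 
 * s14   s13  s14 
(> = start, * = accepting)

start=s0; accept=s11,s12,s13,s14; s0-x->s1; s0-y->s2; s1-x->s3; s1-y->s4; s2-x->s5; s2-y->s6; s3-x->s7; s3-y->s8; s4-x->s9; s4-y->s10; s5-x->s11; s5-y->s12; s6-x->s13; s6-y->s14; s7-x->s7; s7-y->s8; s8-x->s9; s8-y->s10; s9-x->s11; s9-y->s12; s10-x->s13; s10-y->s14; s11-x->s7; s11-y->s8; s12-x->s9; s12-y->s10; s13-x->s11; s13-y->s12; s14-x->s13; s14-y->s14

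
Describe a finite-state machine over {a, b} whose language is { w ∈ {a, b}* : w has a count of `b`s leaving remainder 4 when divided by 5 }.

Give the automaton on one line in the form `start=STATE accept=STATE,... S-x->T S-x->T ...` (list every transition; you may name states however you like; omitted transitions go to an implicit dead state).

The only thing that matters is how many `b`s have appeared, reduced mod 5. Use one state per residue: q0 for 0, …, q4 for 4. Reading `b` moves to the next residue; anything else stays put. q4 is accepting.
5 states suffice.
        a   b  
>  q0   q0  q1 
   q1   q1  q2 
   q2   q2  q3 
   q3   q3  q4 
 * q4   q4  q0 
(> = start, * = accepting)

start=q0 accept=q4 q0-a->q0 q0-b->q1 q1-a->q1 q1-b->q2 q2-a->q2 q2-b->q3 q3-a->q3 q3-b->q4 q4-a->q4 q4-b->q0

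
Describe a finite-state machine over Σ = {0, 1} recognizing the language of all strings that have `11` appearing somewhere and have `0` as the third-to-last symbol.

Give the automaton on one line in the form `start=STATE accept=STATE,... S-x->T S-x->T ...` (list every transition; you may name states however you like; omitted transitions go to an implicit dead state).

start=q0 accept=q10,q17,q18,q19 q0-0->q1 q0-1->q2 q1-0->q3 q1-1->q4 q2-0->q5 q2-1->q6 q3-0->q7 q3-1->q8 q4-0->q9 q4-1->q10 q5-0->q11 q5-1->q12 q6-0->q13 q6-1->q14 q7-0->q7 q7-1->q8 q8-0->q9 q8-1->q10 q9-0->q11 q9-1->q12 q10-0->q13 q10-1->q14 q11-0->q7 q11-1->q8 q12-0->q9 q12-1->q10 q13-0->q15 q13-1->q16 q14-0->q13 q14-1->q14 q15-0->q17 q15-1->q18 q16-0->q19 q16-1->q10 q17-0->q17 q17-1->q18 q18-0->q19 q18-1->q10 q19-0->q15 q19-1->q16

Run two small machines in parallel and take their product. One (3 states) tracks whether and how much of `11` has been seen; the other (15 states) tracks the last 3 symbols read. Each combined state is a pair, one component from each; accept when both components accept.
20 states suffice.
          0    1  
>  q0     q1   q2 
   q1     q3   q4 
   q2     q5   q6 
   q3     q7   q8 
   q4     q9  q10 
   q5    q11  q12 
   q6    q13  q14 
   q7     q7   q8 
   q8     q9  q10 
   q9    q11  q12 
 * q10   q13  q14 
   q11    q7   q8 
   q12    q9  q10 
   q13   q15  q16 
   q14   q13  q14 
   q15   q17  q18 
   q16   q19  q10 
 * q17   q17  q18 
 * q18   q19  q10 
 * q19   q15  q16 
(> = start, * = accepting)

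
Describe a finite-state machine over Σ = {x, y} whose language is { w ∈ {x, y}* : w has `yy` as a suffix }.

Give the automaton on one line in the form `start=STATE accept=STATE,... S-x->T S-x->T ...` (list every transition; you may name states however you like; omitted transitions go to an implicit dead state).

Let each state record the length of the longest suffix of the input read so far that is also a prefix of `yy`. q1 means the last symbol is `y`; q2 means the last 2 symbols are `yy`. Accept only at q2, where the string currently ends in `yy`.
With 3 states:
        x   y  
>  q0   q0  q1 
   q1   q0  q2 
 * q2   q0  q2 
(> = start, * = accepting)

start=q0 accept=q2 q0-x->q0 q0-y->q1 q1-x->q0 q1-y->q2 q2-x->q0 q2-y->q2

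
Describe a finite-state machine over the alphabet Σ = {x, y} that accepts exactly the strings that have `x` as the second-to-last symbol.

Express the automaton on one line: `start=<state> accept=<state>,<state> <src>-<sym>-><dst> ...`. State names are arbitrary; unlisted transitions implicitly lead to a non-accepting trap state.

start=q0 accept=q3,q4 q0-x->q1 q0-y->q2 q1-x->q3 q1-y->q4 q2-x->q5 q2-y->q6 q3-x->q3 q3-y->q4 q4-x->q5 q4-y->q6 q5-x->q3 q5-y->q4 q6-x->q5 q6-y->q6

Because acceptance depends on a position counted from the end, the machine has to buffer the most recent 2 symbols. Make each state the string of the last up-to-2 symbols read; on input `x` shift the window left and append `x`. Accept when the buffered window has length 2 and begins with `x`.
        x   y  
>  q0   q1  q2 
   q1   q3  q4 
   q2   q5  q6 
 * q3   q3  q4 
 * q4   q5  q6 
   q5   q3  q4 
   q6   q5  q6 
(> = start, * = accepting)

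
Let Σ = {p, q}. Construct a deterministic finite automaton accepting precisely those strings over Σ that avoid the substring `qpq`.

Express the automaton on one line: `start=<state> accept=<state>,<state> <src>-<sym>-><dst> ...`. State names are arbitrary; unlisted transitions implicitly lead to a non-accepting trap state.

Track partial matches of the forbidden pattern `qpq`. State S3 is a dead state reached once `qpq` has occurred; every other state accepts. S0 means no part of `qpq` is currently matched.
With 4 states:
        p   q  
>* S0   S0  S1 
 * S1   S2  S1 
 * S2   S0  S3 
   S3   S3  S3 
(> = start, * = accepting)

start=S0 accept=S0,S1,S2 S0-p->S0 S0-q->S1 S1-p->S2 S1-q->S1 S2-p->S0 S2-q->S3 S3-p->S3 S3-q->S3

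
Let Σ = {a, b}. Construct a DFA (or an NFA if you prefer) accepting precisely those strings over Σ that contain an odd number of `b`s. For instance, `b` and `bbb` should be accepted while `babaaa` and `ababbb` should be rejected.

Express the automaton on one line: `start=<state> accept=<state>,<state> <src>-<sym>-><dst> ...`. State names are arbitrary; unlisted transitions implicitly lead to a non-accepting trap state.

start=q0 accept=q1 q0-a->q0 q0-b->q1 q1-a->q1 q1-b->q0

The only thing that matters is how many `b`s have appeared, reduced mod 2. Use one state per residue: q0 for 0, …, q1 for 1. Reading `b` moves to the next residue; anything else stays put. q1 is accepting.
        a   b  
>  q0   q0  q1 
 * q1   q1  q0 
(> = start, * = accepting)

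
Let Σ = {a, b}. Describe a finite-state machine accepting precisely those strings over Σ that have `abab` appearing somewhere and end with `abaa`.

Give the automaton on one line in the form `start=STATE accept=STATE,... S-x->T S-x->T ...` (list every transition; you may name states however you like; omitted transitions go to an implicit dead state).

start=s0 accept=s7 s0-a->s1 s0-b->s0 s1-a->s1 s1-b->s2 s2-a->s3 s2-b->s0 s3-a->s1 s3-b->s4 s4-a->s5 s4-b->s6 s5-a->s7 s5-b->s4 s6-a->s8 s6-b->s6 s7-a->s8 s7-b->s4 s8-a->s8 s8-b->s4

Handle the two conditions separately and then intersect. One (5 states) tracks whether and how much of `abab` has been seen; the other (5 states) tracks how much of the suffix `abaa` has currently been matched. Each combined state is a pair, one component from each; accept when both components accept. Minimizing collapses redundant product states.
9 states suffice.
        a   b  
>  s0   s1  s0 
   s1   s1  s2 
   s2   s3  s0 
   s3   s1  s4 
   s4   s5  s6 
   s5   s7  s4 
   s6   s8  s6 
 * s7   s8  s4 
   s8   s8  s4 
(> = start, * = accepting)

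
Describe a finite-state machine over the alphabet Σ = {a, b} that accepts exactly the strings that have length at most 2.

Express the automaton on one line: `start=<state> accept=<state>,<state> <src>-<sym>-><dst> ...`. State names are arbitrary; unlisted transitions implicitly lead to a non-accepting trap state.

Count input length up to 3: every symbol moves from q0 toward q3, which means 'more than 2' and absorbs. Accept from {q0, q1, q2}.
With 4 states:
        a   b  
>* q0   q1  q1 
 * q1   q2  q2 
 * q2   q3  q3 
   q3   q3  q3 
(> = start, * = accepting)

start=q0 accept=q0,q1,q2 q0-a->q1 q0-b->q1 q1-a->q2 q1-b->q2 q2-a->q3 q2-b->q3 q3-a->q3 q3-b->q3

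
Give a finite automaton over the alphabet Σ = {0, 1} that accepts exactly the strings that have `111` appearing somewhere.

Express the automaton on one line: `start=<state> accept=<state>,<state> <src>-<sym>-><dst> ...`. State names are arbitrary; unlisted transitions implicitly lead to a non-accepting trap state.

Track how much of `111` has been matched so far: state S0 is no progress, S3 is the absorbing accept state reached once `111` has occurred. Intermediate states record partial matches; on a mismatch, fall back to the longest reusable overlap.
With 4 states:
        0   1  
>  S0   S0  S1 
   S1   S0  S2 
   S2   S0  S3 
 * S3   S3  S3 
(> = start, * = accepting)

start=S0 accept=S3 S0-0->S0 S0-1->S1 S1-0->S0 S1-1->S2 S2-0->S0 S2-1->S3 S3-0->S3 S3-1->S3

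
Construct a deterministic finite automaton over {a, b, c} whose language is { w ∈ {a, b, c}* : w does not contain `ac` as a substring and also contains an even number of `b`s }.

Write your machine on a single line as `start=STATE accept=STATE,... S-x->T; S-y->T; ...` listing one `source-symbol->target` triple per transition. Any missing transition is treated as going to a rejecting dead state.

start=q0; accept=q0,q1; q0-a->q1; q0-b->q2; q0-c->q0; q1-a->q1; q1-b->q2; q1-c->q3; q2-a->q4; q2-b->q0; q2-c->q2; q3-a->q3; q3-b->q3; q3-c->q3; q4-a->q4; q4-b->q0; q4-c->q3

Handle the two conditions separately and then intersect. The first has 3 states tracking partial matches of the forbidden pattern `ac`; the second has 2 states tracking the count of `b`s modulo 2. A product state is a pair (one from each), accepting exactly when both do. Minimizing collapses redundant product states.
        a   b   c  
>* q0   q1  q2  q0 
 * q1   q1  q2  q3 
   q2   q4  q0  q2 
   q3   q3  q3  q3 
   q4   q4  q0  q3 
(> = start, * = accepting)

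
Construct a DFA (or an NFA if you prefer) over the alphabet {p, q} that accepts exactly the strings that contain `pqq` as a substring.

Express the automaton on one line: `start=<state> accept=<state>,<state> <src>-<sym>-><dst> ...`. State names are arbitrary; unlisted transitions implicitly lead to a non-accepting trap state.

States S0..S2 record the length of the longest prefix of `pqq` that matches the current input suffix. Reaching S3 means `pqq` has been seen, and we stay there forever. Accept from S3.
With 4 states:
        p   q  
>  S0   S1  S0 
   S1   S1  S2 
   S2   S1  S3 
 * S3   S3  S3 
(> = start, * = accepting)

start=S0 accept=S3 S0-p->S1 S0-q->S0 S1-p->S1 S1-q->S2 S2-p->S1 S2-q->S3 S3-p->S3 S3-q->S3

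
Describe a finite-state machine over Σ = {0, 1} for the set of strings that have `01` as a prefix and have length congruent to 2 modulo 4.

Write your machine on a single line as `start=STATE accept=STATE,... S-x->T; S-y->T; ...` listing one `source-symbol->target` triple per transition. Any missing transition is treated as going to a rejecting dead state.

start=q0; accept=q4; q0-0->q1; q0-1->q2; q1-0->q3; q1-1->q4; q2-0->q3; q2-1->q3; q3-0->q5; q3-1->q5; q4-0->q6; q4-1->q6; q5-0->q7; q5-1->q7; q6-0->q8; q6-1->q8; q7-0->q2; q7-1->q2; q8-0->q9; q8-1->q9; q9-0->q4; q9-1->q4

Handle the two conditions separately and then intersect. One (4 states) tracks whether the input so far still matches the prefix `01`; the other (4 states) tracks the input length modulo 4. Each combined state is a pair, one component from each; accept when both components accept.
A 10-state machine:
        0   1  
>  q0   q1  q2 
   q1   q3  q4 
   q2   q3  q3 
   q3   q5  q5 
 * q4   q6  q6 
   q5   q7  q7 
   q6   q8  q8 
   q7   q2  q2 
   q8   q9  q9 
   q9   q4  q4 
(> = start, * = accepting)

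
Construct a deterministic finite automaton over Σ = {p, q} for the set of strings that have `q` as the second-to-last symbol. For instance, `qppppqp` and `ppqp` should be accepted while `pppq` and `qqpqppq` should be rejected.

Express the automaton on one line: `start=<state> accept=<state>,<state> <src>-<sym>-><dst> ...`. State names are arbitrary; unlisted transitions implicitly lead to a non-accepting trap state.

Because acceptance depends on a position counted from the end, the machine has to buffer the most recent 2 symbols. Make each state the string of the last up-to-2 symbols read; on input `x` shift the window left and append `x`. Accept when the buffered window has length 2 and begins with `q`.
7 states suffice.
       p  q 
>  A   B  C 
   B   D  E 
   C   F  G 
   D   D  E 
   E   F  G 
 * F   D  E 
 * G   F  G 
(> = start, * = accepting)

start=A accept=F,G A-p->B A-q->C B-p->D B-q->E C-p->F C-q->G D-p->D D-q->E E-p->F E-q->G F-p->D F-q->E G-p->F G-q->G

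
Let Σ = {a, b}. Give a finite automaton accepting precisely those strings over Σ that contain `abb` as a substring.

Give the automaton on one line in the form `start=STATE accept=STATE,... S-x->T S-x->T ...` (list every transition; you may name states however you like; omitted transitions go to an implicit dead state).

States S0..S2 record the length of the longest prefix of `abb` that matches the current input suffix. Reaching S3 means `abb` has been seen, and we stay there forever. Accept from S3.
        a   b  
>  S0   S1  S0 
   S1   S1  S2 
   S2   S1  S3 
 * S3   S3  S3 
(> = start, * = accepting)

start=S0 accept=S3 S0-a->S1 S0-b->S0 S1-a->S1 S1-b->S2 S2-a->S1 S2-b->S3 S3-a->S3 S3-b->S3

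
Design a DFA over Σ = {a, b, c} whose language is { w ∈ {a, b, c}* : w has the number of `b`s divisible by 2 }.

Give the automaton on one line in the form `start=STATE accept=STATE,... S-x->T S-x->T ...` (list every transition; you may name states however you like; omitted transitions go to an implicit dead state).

start=S0 accept=S0 S0-a->S0 S0-b->S1 S0-c->S0 S1-a->S1 S1-b->S0 S1-c->S1

The only thing that matters is how many `b`s have appeared, reduced mod 2. Use one state per residue: S0 for 0, …, S1 for 1. Reading `b` moves to the next residue; anything else stays put. S0 is accepting.
A 2-state machine:
        a   b   c  
>* S0   S0  S1  S0 
   S1   S1  S0  S1 
(> = start, * = accepting)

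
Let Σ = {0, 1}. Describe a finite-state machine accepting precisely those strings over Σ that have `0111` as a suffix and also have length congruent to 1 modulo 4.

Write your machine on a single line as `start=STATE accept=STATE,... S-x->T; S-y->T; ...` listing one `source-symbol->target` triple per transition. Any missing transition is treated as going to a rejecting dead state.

Handle the two conditions separately and then intersect. The first has 5 states tracking how much of the suffix `0111` has currently been matched; the second has 4 states tracking the input length modulo 4. A product state is a pair (one from each), accepting exactly when both do. Equivalent product states are then merged.
An 8-state machine:
       0  1 
>  A   B  B 
   B   C  D 
   C   E  F 
   D   E  E 
   E   A  A 
   F   A  G 
   G   B  H 
 * H   C  D 
(> = start, * = accepting)

start=A; accept=H; A-0->B; A-1->B; B-0->C; B-1->D; C-0->E; C-1->F; D-0->E; D-1->E; E-0->A; E-1->A; F-0->A; F-1->G; G-0->B; G-1->H; H-0->C; H-1->D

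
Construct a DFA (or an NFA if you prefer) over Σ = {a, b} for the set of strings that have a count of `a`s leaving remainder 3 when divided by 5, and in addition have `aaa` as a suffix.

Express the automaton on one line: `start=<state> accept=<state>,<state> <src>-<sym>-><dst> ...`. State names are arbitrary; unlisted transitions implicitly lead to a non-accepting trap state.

start=q0 accept=q4 q0-a->q1 q0-b->q0 q1-a->q2 q1-b->q3 q2-a->q4 q2-b->q5 q3-a->q6 q3-b->q3 q4-a->q7 q4-b->q8 q5-a->q9 q5-b->q5 q6-a->q10 q6-b->q5 q7-a->q11 q7-b->q12 q8-a->q13 q8-b->q8 q9-a->q14 q9-b->q8 q10-a->q7 q10-b->q8 q11-a->q15 q11-b->q0 q12-a->q16 q12-b->q12 q13-a->q17 q13-b->q12 q14-a->q11 q14-b->q12 q15-a->q18 q15-b->q3 q16-a->q19 q16-b->q0 q17-a->q15 q17-b->q0 q18-a->q4 q18-b->q5 q19-a->q18 q19-b->q3

Run two small machines in parallel and take their product. The first has 5 states tracking the count of `a`s modulo 5; the second has 4 states tracking how much of the suffix `aaa` has currently been matched. A product state is a pair (one from each), accepting exactly when both do.
20 states suffice.
          a    b  
>  q0     q1   q0 
   q1     q2   q3 
   q2     q4   q5 
   q3     q6   q3 
 * q4     q7   q8 
   q5     q9   q5 
   q6    q10   q5 
   q7    q11  q12 
   q8    q13   q8 
   q9    q14   q8 
   q10    q7   q8 
   q11   q15   q0 
   q12   q16  q12 
   q13   q17  q12 
   q14   q11  q12 
   q15   q18   q3 
   q16   q19   q0 
   q17   q15   q0 
   q18    q4   q5 
   q19   q18   q3 
(> = start, * = accepting)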